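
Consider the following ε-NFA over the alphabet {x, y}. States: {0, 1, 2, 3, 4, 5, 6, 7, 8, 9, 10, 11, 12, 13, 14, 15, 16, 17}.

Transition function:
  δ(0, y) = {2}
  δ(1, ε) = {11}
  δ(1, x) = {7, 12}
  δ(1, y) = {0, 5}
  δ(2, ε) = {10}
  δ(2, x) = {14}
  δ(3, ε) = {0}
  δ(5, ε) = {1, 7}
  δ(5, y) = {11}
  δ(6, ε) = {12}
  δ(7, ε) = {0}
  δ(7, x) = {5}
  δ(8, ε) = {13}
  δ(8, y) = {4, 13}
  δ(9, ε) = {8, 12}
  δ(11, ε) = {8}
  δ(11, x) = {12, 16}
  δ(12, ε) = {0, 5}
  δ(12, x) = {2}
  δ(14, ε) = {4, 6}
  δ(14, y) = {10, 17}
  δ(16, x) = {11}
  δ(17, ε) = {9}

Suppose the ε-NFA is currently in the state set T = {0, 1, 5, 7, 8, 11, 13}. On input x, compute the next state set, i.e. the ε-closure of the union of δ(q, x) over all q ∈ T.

1 on x → {7, 12}.
7 on x → {5}.
11 on x → {12, 16}.
No x-transition from 0, 5, 8, 13.
Union after reading x: {5, 7, 12, 16}.
Now take the ε-closure:
From 5 via ε: add 1.
From 7 via ε: add 0.
From 1 via ε: add 11.
From 11 via ε: add 8.
From 8 via ε: add 13.
No new states can be added; the closed set is {0, 1, 5, 7, 8, 11, 12, 13, 16}.

{0, 1, 5, 7, 8, 11, 12, 13, 16}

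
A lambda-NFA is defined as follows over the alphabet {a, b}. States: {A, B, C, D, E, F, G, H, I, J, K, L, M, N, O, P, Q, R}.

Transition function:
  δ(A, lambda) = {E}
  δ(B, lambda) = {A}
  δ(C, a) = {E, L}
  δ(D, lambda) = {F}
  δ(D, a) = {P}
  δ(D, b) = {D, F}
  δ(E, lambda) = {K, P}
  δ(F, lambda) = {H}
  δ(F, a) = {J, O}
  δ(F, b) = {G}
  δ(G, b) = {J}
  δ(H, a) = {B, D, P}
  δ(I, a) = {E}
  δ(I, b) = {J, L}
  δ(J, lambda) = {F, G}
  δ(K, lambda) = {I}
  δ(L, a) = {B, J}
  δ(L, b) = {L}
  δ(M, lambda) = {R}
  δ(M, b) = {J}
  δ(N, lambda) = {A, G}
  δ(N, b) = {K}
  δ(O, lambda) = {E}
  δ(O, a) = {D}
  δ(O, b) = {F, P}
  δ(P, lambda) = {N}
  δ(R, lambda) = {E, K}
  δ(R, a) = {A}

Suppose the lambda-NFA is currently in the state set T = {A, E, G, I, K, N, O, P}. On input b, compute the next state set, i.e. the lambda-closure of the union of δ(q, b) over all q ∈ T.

G on b → {J}.
I on b → {J, L}.
N on b → {K}.
O on b → {F, P}.
No b-transition from A, E, K, P.
Union after reading b: {F, J, K, L, P}.
Now take the lambda-closure:
From F via lambda: add H.
From J via lambda: add G.
From K via lambda: add I.
From P via lambda: add N.
From N via lambda: add A.
From A via lambda: add E.
No new states can be added; the closed set is {A, E, F, G, H, I, J, K, L, N, P}.

{A, E, F, G, H, I, J, K, L, N, P}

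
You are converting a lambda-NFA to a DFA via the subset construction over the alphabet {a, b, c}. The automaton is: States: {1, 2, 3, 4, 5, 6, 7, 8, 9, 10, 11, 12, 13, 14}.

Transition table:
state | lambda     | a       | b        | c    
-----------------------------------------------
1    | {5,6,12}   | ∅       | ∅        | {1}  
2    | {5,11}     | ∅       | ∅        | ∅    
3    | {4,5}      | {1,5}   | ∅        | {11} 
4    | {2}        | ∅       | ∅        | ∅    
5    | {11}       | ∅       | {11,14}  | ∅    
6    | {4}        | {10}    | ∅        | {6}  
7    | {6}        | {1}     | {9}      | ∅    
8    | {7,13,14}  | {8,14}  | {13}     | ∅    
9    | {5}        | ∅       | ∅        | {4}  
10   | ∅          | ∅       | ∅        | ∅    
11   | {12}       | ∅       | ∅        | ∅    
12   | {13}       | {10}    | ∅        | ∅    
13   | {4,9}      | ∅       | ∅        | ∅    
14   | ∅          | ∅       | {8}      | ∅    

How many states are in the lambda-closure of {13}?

Start with {13}.
From 13 via lambda: add 4, 9.
From 4 via lambda: add 2.
From 9 via lambda: add 5.
From 2 via lambda: add 11.
From 11 via lambda: add 12.
lambda-closure = {2, 4, 5, 9, 11, 12, 13}, which has 7 states.

7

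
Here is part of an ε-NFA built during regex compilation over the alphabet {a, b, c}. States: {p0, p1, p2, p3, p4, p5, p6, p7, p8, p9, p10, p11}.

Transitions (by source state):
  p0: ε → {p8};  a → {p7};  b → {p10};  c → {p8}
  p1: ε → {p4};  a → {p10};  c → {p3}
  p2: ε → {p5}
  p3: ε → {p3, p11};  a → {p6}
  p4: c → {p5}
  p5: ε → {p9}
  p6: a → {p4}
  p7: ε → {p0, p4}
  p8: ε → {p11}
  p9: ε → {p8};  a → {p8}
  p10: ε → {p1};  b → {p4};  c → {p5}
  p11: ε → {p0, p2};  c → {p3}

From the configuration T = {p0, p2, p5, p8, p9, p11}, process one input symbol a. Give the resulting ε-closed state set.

{p0, p2, p4, p5, p7, p8, p9, p11}

p0 on a → {p7}.
p9 on a → {p8}.
No a-transition from p2, p5, p8, p11.
Union after reading a: {p7, p8}.
Now take the ε-closure:
From p7 via ε: add p0, p4.
From p8 via ε: add p11.
From p11 via ε: add p2.
From p2 via ε: add p5.
From p5 via ε: add p9.
No new states can be added; the closed set is {p0, p2, p4, p5, p7, p8, p9, p11}.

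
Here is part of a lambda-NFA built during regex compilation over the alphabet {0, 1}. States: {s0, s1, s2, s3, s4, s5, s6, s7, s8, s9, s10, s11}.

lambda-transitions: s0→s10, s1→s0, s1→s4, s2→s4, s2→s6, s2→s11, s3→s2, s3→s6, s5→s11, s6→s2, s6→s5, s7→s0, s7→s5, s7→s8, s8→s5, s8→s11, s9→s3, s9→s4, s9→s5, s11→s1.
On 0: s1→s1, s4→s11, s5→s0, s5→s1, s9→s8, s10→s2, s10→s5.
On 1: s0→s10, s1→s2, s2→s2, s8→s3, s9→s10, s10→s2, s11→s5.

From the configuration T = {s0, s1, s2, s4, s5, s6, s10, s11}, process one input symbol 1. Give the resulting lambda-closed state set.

s0 on 1 → {s10}.
s1 on 1 → {s2}.
s2 on 1 → {s2}.
s10 on 1 → {s2}.
s11 on 1 → {s5}.
No 1-transition from s4, s5, s6.
Union after reading 1: {s2, s5, s10}.
Now take the lambda-closure:
From s2 via lambda: add s4, s6, s11.
From s11 via lambda: add s1.
From s1 via lambda: add s0.
No new states can be added; the closed set is {s0, s1, s2, s4, s5, s6, s10, s11}.

{s0, s1, s2, s4, s5, s6, s10, s11}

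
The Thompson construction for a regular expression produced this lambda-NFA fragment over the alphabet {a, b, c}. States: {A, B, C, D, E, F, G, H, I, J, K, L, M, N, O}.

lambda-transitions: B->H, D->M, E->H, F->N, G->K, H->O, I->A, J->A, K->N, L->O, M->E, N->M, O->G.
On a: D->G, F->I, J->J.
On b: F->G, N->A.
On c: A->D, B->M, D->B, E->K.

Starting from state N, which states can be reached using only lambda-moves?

Start with {N}.
From N via lambda: add M.
From M via lambda: add E.
From E via lambda: add H.
From H via lambda: add O.
From O via lambda: add G.
From G via lambda: add K.
No new states can be added; the closed set is {E, G, H, K, M, N, O}.

{E, G, H, K, M, N, O}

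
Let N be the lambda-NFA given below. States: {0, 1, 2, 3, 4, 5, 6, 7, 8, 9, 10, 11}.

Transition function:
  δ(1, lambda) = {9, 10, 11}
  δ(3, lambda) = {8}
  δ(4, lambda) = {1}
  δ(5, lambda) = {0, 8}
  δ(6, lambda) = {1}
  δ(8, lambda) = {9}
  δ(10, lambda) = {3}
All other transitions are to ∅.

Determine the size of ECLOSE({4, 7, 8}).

Start with {4, 7, 8}.
From 4 via lambda: add 1.
From 8 via lambda: add 9.
From 1 via lambda: add 10, 11.
From 10 via lambda: add 3.
lambda-closure = {1, 3, 4, 7, 8, 9, 10, 11}, which has 8 states.

8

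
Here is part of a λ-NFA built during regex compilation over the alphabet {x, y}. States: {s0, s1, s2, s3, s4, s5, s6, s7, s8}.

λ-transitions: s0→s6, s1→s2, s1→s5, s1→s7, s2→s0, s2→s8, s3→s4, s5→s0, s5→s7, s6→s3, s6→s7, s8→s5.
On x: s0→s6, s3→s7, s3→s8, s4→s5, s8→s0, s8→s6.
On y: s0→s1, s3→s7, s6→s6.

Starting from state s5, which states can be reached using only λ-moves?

{s0, s3, s4, s5, s6, s7}

Start with {s5}.
From s5 via λ: add s0, s7.
From s0 via λ: add s6.
From s6 via λ: add s3.
From s3 via λ: add s4.
No new states can be added; the closed set is {s0, s3, s4, s5, s6, s7}.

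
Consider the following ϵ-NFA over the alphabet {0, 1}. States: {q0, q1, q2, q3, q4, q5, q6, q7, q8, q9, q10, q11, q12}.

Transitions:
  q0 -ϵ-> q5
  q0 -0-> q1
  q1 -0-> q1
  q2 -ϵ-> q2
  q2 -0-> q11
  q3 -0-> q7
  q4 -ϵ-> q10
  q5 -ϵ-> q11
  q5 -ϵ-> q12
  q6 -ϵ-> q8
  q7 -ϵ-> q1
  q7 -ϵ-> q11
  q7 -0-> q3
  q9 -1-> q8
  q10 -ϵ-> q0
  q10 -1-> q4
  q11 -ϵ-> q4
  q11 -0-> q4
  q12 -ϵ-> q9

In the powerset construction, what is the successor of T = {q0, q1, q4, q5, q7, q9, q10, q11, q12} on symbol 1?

q9 on 1 → {q8}.
q10 on 1 → {q4}.
No 1-transition from q0, q1, q4, q5, q7, q11, q12.
Union after reading 1: {q4, q8}.
Now take the ϵ-closure:
From q4 via ϵ: add q10.
From q10 via ϵ: add q0.
From q0 via ϵ: add q5.
From q5 via ϵ: add q11, q12.
From q12 via ϵ: add q9.
No new states can be added; the closed set is {q0, q4, q5, q8, q9, q10, q11, q12}.

{q0, q4, q5, q8, q9, q10, q11, q12}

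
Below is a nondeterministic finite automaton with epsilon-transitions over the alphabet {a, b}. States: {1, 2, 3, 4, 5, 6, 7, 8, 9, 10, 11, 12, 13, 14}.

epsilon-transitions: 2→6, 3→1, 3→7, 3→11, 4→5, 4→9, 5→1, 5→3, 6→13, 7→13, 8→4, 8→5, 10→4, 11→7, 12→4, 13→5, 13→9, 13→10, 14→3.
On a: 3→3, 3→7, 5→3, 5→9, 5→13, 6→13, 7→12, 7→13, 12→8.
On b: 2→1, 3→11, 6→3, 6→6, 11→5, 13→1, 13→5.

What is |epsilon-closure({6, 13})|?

Start with {6, 13}.
From 13 via epsilon: add 5, 9, 10.
From 5 via epsilon: add 1, 3.
From 10 via epsilon: add 4.
From 3 via epsilon: add 7, 11.
epsilon-closure = {1, 3, 4, 5, 6, 7, 9, 10, 11, 13}, which has 10 states.

10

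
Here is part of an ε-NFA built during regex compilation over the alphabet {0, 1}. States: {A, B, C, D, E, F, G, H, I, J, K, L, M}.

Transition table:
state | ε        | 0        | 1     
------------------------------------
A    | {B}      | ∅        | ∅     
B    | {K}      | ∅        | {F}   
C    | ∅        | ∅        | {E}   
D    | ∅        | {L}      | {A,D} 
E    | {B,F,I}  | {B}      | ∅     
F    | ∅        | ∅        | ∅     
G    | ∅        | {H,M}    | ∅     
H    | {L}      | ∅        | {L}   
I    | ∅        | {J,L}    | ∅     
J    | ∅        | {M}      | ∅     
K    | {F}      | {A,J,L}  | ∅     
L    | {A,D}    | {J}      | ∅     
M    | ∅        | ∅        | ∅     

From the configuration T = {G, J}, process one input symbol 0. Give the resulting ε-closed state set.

G on 0 → {H, M}.
J on 0 → {M}.
Union after reading 0: {H, M}.
Now take the ε-closure:
From H via ε: add L.
From L via ε: add A, D.
From A via ε: add B.
From B via ε: add K.
From K via ε: add F.
No new states can be added; the closed set is {A, B, D, F, H, K, L, M}.

{A, B, D, F, H, K, L, M}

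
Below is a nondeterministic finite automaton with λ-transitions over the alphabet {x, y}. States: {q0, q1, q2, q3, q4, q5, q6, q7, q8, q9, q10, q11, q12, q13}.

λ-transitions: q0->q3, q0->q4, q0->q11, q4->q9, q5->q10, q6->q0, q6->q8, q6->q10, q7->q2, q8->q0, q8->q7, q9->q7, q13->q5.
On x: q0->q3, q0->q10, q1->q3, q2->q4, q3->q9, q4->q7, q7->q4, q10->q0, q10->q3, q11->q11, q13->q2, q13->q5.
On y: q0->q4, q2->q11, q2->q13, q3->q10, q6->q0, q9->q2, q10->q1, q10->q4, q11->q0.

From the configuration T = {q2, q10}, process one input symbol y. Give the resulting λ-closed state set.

{q1, q2, q4, q5, q7, q9, q10, q11, q13}

q2 on y → {q11, q13}.
q10 on y → {q1, q4}.
Union after reading y: {q1, q4, q11, q13}.
Now take the λ-closure:
From q4 via λ: add q9.
From q13 via λ: add q5.
From q5 via λ: add q10.
From q9 via λ: add q7.
From q7 via λ: add q2.
No new states can be added; the closed set is {q1, q2, q4, q5, q7, q9, q10, q11, q13}.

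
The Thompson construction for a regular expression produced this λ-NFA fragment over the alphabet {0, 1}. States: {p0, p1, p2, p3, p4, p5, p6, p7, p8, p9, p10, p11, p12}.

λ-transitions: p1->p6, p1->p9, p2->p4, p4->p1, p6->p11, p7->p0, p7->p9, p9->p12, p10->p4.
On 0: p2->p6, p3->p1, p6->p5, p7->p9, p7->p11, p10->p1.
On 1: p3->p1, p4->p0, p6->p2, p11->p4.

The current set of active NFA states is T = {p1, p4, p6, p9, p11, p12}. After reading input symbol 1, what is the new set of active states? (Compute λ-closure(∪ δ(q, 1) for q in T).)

p4 on 1 → {p0}.
p6 on 1 → {p2}.
p11 on 1 → {p4}.
No 1-transition from p1, p9, p12.
Union after reading 1: {p0, p2, p4}.
Now take the λ-closure:
From p4 via λ: add p1.
From p1 via λ: add p6, p9.
From p6 via λ: add p11.
From p9 via λ: add p12.
No new states can be added; the closed set is {p0, p1, p2, p4, p6, p9, p11, p12}.

{p0, p1, p2, p4, p6, p9, p11, p12}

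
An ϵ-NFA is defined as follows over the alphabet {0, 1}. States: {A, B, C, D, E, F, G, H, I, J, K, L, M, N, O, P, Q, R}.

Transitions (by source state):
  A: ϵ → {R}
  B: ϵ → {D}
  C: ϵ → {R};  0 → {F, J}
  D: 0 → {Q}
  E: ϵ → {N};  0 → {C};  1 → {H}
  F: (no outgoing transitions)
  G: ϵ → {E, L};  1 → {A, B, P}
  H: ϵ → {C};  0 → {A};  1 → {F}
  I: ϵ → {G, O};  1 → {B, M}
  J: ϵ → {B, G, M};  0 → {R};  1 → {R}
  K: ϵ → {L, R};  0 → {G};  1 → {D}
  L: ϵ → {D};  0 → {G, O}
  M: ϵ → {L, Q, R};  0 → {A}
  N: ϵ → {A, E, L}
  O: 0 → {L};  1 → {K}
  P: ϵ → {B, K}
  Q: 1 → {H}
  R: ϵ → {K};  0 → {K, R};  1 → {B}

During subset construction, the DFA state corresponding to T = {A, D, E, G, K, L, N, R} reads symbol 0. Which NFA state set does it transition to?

{A, C, D, E, G, K, L, N, O, Q, R}

D on 0 → {Q}.
E on 0 → {C}.
K on 0 → {G}.
L on 0 → {G, O}.
R on 0 → {K, R}.
No 0-transition from A, G, N.
Union after reading 0: {C, G, K, O, Q, R}.
Now take the ϵ-closure:
From G via ϵ: add E, L.
From E via ϵ: add N.
From L via ϵ: add D.
From N via ϵ: add A.
No new states can be added; the closed set is {A, C, D, E, G, K, L, N, O, Q, R}.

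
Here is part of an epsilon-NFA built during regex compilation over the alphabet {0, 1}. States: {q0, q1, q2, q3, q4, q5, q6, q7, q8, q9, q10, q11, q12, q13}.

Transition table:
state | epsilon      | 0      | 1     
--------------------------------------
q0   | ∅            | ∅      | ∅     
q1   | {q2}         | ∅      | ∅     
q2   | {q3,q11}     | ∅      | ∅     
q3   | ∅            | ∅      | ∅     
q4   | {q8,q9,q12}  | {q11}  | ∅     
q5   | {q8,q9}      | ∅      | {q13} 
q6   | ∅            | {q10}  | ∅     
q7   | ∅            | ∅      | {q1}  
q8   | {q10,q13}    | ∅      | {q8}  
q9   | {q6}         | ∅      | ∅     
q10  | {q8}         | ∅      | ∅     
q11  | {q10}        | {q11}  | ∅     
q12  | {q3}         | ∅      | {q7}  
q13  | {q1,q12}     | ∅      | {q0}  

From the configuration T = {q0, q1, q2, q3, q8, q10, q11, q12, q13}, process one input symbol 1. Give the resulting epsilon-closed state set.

{q0, q1, q2, q3, q7, q8, q10, q11, q12, q13}

q8 on 1 → {q8}.
q12 on 1 → {q7}.
q13 on 1 → {q0}.
No 1-transition from q0, q1, q2, q3, q10, q11.
Union after reading 1: {q0, q7, q8}.
Now take the epsilon-closure:
From q8 via epsilon: add q10, q13.
From q13 via epsilon: add q1, q12.
From q1 via epsilon: add q2.
From q12 via epsilon: add q3.
From q2 via epsilon: add q11.
No new states can be added; the closed set is {q0, q1, q2, q3, q7, q8, q10, q11, q12, q13}.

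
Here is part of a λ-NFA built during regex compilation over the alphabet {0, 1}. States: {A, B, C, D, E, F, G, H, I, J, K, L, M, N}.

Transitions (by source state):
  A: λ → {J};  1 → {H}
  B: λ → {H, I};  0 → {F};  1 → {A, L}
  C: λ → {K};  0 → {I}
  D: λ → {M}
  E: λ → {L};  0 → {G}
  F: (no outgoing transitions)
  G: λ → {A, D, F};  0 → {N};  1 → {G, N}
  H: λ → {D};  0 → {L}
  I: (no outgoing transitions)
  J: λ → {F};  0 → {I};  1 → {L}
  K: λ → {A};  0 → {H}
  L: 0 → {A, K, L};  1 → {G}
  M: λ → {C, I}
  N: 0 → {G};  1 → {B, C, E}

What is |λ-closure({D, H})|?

9

Start with {D, H}.
From D via λ: add M.
From M via λ: add C, I.
From C via λ: add K.
From K via λ: add A.
From A via λ: add J.
From J via λ: add F.
λ-closure = {A, C, D, F, H, I, J, K, M}, which has 9 states.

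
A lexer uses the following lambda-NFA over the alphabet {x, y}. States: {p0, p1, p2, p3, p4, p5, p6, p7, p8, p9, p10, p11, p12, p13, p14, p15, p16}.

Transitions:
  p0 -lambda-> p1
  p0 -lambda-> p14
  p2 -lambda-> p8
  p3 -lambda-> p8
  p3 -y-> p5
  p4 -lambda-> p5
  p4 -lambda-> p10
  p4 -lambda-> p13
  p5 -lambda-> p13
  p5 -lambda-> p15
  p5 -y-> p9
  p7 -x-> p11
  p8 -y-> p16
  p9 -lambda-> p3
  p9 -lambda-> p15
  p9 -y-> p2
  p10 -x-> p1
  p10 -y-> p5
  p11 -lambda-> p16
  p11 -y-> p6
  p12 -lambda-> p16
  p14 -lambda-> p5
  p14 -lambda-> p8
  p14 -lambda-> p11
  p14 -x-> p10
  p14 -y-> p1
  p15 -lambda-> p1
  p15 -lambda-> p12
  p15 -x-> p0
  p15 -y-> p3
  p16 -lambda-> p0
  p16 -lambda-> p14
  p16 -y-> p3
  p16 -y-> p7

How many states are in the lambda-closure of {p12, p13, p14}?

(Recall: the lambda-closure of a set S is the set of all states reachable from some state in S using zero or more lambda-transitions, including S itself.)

10

Start with {p12, p13, p14}.
From p12 via lambda: add p16.
From p14 via lambda: add p5, p8, p11.
From p5 via lambda: add p15.
From p16 via lambda: add p0.
From p0 via lambda: add p1.
lambda-closure = {p0, p1, p5, p8, p11, p12, p13, p14, p15, p16}, which has 10 states.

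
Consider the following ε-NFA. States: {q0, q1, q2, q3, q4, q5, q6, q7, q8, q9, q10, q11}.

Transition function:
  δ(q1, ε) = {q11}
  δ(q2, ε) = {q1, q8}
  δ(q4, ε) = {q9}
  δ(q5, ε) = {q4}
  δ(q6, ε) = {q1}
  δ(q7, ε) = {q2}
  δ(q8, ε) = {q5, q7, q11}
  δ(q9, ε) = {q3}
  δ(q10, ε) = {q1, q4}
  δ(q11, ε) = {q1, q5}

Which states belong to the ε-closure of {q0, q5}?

{q0, q3, q4, q5, q9}

Start with {q0, q5}.
From q5 via ε: add q4.
From q4 via ε: add q9.
From q9 via ε: add q3.
No new states can be added; the closed set is {q0, q3, q4, q5, q9}.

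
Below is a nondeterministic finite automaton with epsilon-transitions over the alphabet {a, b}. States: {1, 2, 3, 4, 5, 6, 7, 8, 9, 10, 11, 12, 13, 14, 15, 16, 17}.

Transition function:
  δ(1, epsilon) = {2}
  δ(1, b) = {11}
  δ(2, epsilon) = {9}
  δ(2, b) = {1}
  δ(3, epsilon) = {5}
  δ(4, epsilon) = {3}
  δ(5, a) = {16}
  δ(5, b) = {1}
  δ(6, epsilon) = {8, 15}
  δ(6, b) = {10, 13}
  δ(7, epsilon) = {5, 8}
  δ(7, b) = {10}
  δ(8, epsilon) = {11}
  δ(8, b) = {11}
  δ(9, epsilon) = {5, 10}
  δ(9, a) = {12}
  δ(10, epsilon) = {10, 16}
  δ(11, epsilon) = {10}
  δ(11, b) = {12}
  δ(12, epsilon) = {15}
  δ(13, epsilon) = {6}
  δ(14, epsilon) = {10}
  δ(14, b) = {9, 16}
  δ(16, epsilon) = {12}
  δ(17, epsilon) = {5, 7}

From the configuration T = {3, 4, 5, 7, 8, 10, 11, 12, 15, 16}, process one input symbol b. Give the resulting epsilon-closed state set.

5 on b → {1}.
7 on b → {10}.
8 on b → {11}.
11 on b → {12}.
No b-transition from 3, 4, 10, 12, 15, 16.
Union after reading b: {1, 10, 11, 12}.
Now take the epsilon-closure:
From 1 via epsilon: add 2.
From 10 via epsilon: add 16.
From 12 via epsilon: add 15.
From 2 via epsilon: add 9.
From 9 via epsilon: add 5.
No new states can be added; the closed set is {1, 2, 5, 9, 10, 11, 12, 15, 16}.

{1, 2, 5, 9, 10, 11, 12, 15, 16}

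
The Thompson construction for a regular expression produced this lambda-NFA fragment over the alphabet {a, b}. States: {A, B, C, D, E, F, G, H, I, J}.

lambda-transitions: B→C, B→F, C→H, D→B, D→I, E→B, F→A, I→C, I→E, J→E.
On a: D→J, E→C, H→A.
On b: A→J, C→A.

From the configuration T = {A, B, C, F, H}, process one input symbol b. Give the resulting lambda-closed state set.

A on b → {J}.
C on b → {A}.
No b-transition from B, F, H.
Union after reading b: {A, J}.
Now take the lambda-closure:
From J via lambda: add E.
From E via lambda: add B.
From B via lambda: add C, F.
From C via lambda: add H.
No new states can be added; the closed set is {A, B, C, E, F, H, J}.

{A, B, C, E, F, H, J}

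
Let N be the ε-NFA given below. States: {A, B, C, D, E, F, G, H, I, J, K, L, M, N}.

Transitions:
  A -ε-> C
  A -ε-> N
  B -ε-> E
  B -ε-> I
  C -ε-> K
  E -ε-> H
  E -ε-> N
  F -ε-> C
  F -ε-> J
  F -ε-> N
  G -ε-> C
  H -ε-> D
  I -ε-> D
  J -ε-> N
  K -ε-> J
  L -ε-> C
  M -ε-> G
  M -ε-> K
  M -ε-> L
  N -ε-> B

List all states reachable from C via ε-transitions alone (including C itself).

Start with {C}.
From C via ε: add K.
From K via ε: add J.
From J via ε: add N.
From N via ε: add B.
From B via ε: add E, I.
From E via ε: add H.
From I via ε: add D.
No new states can be added; the closed set is {B, C, D, E, H, I, J, K, N}.

{B, C, D, E, H, I, J, K, N}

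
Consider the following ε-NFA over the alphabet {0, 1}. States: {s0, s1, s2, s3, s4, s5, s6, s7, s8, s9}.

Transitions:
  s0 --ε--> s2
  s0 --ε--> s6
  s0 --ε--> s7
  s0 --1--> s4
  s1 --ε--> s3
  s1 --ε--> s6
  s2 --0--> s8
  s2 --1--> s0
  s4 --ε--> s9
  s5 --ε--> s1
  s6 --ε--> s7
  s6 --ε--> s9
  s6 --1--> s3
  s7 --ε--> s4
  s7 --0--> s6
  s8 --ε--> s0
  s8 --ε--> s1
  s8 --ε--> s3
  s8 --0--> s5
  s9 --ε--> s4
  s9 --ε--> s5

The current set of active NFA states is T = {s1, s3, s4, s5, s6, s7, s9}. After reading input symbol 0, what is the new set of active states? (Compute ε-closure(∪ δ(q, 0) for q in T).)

s7 on 0 → {s6}.
No 0-transition from s1, s3, s4, s5, s6, s9.
Union after reading 0: {s6}.
Now take the ε-closure:
From s6 via ε: add s7, s9.
From s7 via ε: add s4.
From s9 via ε: add s5.
From s5 via ε: add s1.
From s1 via ε: add s3.
No new states can be added; the closed set is {s1, s3, s4, s5, s6, s7, s9}.

{s1, s3, s4, s5, s6, s7, s9}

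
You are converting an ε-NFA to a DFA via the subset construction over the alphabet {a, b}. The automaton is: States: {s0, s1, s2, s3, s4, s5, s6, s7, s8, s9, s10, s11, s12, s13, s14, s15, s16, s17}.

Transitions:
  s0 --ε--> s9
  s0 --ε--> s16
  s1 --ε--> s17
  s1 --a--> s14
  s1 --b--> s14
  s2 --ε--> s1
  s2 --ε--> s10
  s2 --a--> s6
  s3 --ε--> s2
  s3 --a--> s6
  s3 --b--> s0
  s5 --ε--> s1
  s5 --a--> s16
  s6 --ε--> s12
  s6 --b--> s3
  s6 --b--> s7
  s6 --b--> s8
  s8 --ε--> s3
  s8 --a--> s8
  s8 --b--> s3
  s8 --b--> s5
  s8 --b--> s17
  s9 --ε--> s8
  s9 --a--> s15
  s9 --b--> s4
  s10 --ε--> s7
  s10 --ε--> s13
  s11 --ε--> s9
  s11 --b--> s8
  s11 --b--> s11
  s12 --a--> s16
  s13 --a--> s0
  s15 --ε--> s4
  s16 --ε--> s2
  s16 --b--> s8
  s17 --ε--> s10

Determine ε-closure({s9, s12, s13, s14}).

Start with {s9, s12, s13, s14}.
From s9 via ε: add s8.
From s8 via ε: add s3.
From s3 via ε: add s2.
From s2 via ε: add s1, s10.
From s1 via ε: add s17.
From s10 via ε: add s7.
No new states can be added; the closed set is {s1, s2, s3, s7, s8, s9, s10, s12, s13, s14, s17}.

{s1, s2, s3, s7, s8, s9, s10, s12, s13, s14, s17}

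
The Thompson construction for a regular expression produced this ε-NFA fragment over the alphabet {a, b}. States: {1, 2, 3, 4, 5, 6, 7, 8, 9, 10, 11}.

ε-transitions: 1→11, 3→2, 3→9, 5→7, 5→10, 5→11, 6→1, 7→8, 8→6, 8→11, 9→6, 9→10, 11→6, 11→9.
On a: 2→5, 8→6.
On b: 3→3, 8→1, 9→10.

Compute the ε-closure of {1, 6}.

Start with {1, 6}.
From 1 via ε: add 11.
From 11 via ε: add 9.
From 9 via ε: add 10.
No new states can be added; the closed set is {1, 6, 9, 10, 11}.

{1, 6, 9, 10, 11}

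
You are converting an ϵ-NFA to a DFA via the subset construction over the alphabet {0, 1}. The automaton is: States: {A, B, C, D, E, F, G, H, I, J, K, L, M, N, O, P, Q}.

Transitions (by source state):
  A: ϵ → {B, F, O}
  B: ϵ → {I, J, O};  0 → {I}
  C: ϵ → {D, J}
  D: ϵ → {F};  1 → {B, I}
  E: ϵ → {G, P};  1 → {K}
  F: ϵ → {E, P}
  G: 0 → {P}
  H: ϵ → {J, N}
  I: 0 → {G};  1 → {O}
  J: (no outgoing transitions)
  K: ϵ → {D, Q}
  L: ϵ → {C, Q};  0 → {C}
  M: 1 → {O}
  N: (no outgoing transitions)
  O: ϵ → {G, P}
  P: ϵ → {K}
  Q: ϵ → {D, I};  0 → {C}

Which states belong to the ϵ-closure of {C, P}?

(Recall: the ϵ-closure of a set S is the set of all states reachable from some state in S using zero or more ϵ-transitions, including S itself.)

Start with {C, P}.
From C via ϵ: add D, J.
From P via ϵ: add K.
From D via ϵ: add F.
From K via ϵ: add Q.
From F via ϵ: add E.
From Q via ϵ: add I.
From E via ϵ: add G.
No new states can be added; the closed set is {C, D, E, F, G, I, J, K, P, Q}.

{C, D, E, F, G, I, J, K, P, Q}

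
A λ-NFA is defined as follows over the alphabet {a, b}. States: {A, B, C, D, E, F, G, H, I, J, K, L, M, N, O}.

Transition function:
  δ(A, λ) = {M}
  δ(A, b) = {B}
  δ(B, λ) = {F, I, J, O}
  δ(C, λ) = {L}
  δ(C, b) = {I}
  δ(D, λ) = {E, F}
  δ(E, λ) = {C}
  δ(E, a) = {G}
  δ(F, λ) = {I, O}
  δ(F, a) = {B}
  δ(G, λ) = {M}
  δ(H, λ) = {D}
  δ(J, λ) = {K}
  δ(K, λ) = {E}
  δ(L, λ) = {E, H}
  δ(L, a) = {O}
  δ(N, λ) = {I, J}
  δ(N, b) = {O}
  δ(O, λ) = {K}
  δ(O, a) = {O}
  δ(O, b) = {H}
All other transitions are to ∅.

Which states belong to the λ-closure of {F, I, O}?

Start with {F, I, O}.
From O via λ: add K.
From K via λ: add E.
From E via λ: add C.
From C via λ: add L.
From L via λ: add H.
From H via λ: add D.
No new states can be added; the closed set is {C, D, E, F, H, I, K, L, O}.

{C, D, E, F, H, I, K, L, O}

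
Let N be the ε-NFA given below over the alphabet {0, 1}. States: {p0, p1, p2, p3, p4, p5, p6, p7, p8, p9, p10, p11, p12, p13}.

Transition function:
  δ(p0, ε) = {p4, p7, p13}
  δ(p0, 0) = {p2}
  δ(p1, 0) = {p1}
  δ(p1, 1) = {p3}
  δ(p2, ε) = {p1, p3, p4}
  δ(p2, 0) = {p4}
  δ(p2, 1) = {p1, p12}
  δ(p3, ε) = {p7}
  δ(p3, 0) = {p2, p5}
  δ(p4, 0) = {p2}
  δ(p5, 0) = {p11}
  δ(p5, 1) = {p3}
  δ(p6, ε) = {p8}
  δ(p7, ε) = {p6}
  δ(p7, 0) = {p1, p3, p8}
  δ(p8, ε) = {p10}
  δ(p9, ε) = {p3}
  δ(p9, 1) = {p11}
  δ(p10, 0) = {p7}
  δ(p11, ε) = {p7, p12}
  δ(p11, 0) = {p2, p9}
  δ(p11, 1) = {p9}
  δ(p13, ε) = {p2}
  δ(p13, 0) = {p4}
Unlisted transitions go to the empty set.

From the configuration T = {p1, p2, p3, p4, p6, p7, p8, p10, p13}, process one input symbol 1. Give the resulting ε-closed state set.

{p1, p3, p6, p7, p8, p10, p12}

p1 on 1 → {p3}.
p2 on 1 → {p1, p12}.
No 1-transition from p3, p4, p6, p7, p8, p10, p13.
Union after reading 1: {p1, p3, p12}.
Now take the ε-closure:
From p3 via ε: add p7.
From p7 via ε: add p6.
From p6 via ε: add p8.
From p8 via ε: add p10.
No new states can be added; the closed set is {p1, p3, p6, p7, p8, p10, p12}.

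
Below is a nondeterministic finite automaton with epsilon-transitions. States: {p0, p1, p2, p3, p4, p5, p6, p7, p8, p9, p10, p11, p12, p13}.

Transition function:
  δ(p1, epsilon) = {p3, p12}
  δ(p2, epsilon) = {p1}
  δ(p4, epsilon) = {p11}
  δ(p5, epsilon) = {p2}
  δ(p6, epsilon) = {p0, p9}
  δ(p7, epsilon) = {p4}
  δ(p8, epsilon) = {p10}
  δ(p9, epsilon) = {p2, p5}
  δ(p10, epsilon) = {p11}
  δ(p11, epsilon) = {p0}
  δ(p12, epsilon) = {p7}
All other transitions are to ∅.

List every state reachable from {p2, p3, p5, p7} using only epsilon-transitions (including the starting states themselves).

{p0, p1, p2, p3, p4, p5, p7, p11, p12}

Start with {p2, p3, p5, p7}.
From p2 via epsilon: add p1.
From p7 via epsilon: add p4.
From p1 via epsilon: add p12.
From p4 via epsilon: add p11.
From p11 via epsilon: add p0.
No new states can be added; the closed set is {p0, p1, p2, p3, p4, p5, p7, p11, p12}.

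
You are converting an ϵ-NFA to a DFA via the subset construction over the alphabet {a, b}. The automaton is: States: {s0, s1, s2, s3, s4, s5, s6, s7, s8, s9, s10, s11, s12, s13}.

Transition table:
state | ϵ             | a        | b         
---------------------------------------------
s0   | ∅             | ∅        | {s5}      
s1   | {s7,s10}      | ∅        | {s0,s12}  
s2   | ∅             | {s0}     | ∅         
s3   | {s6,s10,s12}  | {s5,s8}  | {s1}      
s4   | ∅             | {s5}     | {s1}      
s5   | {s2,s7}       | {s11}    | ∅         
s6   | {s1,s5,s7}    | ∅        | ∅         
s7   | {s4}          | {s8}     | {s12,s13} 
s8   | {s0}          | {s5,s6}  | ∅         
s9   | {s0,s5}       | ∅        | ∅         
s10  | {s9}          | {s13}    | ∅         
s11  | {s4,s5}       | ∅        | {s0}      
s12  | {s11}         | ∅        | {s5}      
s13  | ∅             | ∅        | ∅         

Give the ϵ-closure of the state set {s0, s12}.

Start with {s0, s12}.
From s12 via ϵ: add s11.
From s11 via ϵ: add s4, s5.
From s5 via ϵ: add s2, s7.
No new states can be added; the closed set is {s0, s2, s4, s5, s7, s11, s12}.

{s0, s2, s4, s5, s7, s11, s12}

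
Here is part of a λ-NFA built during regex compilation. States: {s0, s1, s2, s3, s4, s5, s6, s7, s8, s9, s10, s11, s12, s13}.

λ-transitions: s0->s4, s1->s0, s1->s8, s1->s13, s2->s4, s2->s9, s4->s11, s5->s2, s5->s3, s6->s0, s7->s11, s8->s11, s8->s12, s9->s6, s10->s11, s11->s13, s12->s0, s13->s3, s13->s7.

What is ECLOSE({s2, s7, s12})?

Start with {s2, s7, s12}.
From s2 via λ: add s4, s9.
From s7 via λ: add s11.
From s12 via λ: add s0.
From s9 via λ: add s6.
From s11 via λ: add s13.
From s13 via λ: add s3.
No new states can be added; the closed set is {s0, s2, s3, s4, s6, s7, s9, s11, s12, s13}.

{s0, s2, s3, s4, s6, s7, s9, s11, s12, s13}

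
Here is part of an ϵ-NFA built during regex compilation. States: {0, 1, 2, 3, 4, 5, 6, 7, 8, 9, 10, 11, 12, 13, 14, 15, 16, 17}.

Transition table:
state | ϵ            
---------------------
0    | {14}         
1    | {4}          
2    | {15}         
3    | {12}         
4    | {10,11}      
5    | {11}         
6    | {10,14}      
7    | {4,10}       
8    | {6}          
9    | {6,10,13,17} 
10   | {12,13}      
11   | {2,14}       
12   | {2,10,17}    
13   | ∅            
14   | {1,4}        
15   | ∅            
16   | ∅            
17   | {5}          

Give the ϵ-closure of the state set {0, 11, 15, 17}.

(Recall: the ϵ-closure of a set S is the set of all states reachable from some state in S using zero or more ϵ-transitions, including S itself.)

Start with {0, 11, 15, 17}.
From 0 via ϵ: add 14.
From 11 via ϵ: add 2.
From 17 via ϵ: add 5.
From 14 via ϵ: add 1, 4.
From 4 via ϵ: add 10.
From 10 via ϵ: add 12, 13.
No new states can be added; the closed set is {0, 1, 2, 4, 5, 10, 11, 12, 13, 14, 15, 17}.

{0, 1, 2, 4, 5, 10, 11, 12, 13, 14, 15, 17}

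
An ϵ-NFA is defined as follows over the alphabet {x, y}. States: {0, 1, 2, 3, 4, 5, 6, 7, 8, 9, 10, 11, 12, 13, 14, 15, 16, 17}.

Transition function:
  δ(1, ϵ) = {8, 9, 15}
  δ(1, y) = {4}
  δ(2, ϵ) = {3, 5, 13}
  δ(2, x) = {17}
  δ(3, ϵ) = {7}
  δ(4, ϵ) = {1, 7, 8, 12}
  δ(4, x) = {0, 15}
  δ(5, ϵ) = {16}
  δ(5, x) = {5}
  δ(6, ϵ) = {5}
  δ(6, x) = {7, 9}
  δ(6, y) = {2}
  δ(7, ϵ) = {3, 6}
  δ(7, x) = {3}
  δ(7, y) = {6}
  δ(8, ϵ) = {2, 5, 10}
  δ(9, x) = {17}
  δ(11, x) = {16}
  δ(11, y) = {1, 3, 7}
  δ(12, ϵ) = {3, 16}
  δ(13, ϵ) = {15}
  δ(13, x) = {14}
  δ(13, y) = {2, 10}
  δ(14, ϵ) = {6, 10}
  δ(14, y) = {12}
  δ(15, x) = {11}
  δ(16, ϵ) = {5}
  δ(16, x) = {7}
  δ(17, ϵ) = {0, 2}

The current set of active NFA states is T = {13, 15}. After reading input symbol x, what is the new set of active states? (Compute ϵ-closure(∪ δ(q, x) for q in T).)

{5, 6, 10, 11, 14, 16}

13 on x → {14}.
15 on x → {11}.
Union after reading x: {11, 14}.
Now take the ϵ-closure:
From 14 via ϵ: add 6, 10.
From 6 via ϵ: add 5.
From 5 via ϵ: add 16.
No new states can be added; the closed set is {5, 6, 10, 11, 14, 16}.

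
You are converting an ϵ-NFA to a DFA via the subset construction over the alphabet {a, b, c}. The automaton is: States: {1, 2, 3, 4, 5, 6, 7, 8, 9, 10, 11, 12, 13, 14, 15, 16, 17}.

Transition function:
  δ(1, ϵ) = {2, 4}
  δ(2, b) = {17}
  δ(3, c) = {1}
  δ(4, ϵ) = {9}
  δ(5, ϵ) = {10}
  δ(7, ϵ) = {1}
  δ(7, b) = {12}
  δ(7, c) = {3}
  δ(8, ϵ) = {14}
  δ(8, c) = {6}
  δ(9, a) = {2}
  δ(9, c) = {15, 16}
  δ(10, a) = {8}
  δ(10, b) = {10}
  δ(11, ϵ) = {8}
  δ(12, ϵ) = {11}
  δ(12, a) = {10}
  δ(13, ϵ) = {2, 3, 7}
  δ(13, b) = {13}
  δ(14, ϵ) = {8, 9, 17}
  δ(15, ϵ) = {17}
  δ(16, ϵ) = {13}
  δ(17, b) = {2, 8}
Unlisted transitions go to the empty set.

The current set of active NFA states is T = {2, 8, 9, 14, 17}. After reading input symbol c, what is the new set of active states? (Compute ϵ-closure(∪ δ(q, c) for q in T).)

{1, 2, 3, 4, 6, 7, 9, 13, 15, 16, 17}

8 on c → {6}.
9 on c → {15, 16}.
No c-transition from 2, 14, 17.
Union after reading c: {6, 15, 16}.
Now take the ϵ-closure:
From 15 via ϵ: add 17.
From 16 via ϵ: add 13.
From 13 via ϵ: add 2, 3, 7.
From 7 via ϵ: add 1.
From 1 via ϵ: add 4.
From 4 via ϵ: add 9.
No new states can be added; the closed set is {1, 2, 3, 4, 6, 7, 9, 13, 15, 16, 17}.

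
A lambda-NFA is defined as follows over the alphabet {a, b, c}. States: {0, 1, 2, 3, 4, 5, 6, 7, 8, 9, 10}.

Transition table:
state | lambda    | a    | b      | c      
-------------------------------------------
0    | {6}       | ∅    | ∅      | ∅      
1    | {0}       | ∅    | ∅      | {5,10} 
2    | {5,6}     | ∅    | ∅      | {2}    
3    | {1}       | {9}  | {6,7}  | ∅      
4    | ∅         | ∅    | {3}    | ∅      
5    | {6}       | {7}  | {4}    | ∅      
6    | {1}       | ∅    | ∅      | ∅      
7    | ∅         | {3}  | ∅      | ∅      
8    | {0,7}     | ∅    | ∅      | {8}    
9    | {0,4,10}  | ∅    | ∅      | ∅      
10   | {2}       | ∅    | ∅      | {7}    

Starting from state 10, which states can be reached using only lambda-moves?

Start with {10}.
From 10 via lambda: add 2.
From 2 via lambda: add 5, 6.
From 6 via lambda: add 1.
From 1 via lambda: add 0.
No new states can be added; the closed set is {0, 1, 2, 5, 6, 10}.

{0, 1, 2, 5, 6, 10}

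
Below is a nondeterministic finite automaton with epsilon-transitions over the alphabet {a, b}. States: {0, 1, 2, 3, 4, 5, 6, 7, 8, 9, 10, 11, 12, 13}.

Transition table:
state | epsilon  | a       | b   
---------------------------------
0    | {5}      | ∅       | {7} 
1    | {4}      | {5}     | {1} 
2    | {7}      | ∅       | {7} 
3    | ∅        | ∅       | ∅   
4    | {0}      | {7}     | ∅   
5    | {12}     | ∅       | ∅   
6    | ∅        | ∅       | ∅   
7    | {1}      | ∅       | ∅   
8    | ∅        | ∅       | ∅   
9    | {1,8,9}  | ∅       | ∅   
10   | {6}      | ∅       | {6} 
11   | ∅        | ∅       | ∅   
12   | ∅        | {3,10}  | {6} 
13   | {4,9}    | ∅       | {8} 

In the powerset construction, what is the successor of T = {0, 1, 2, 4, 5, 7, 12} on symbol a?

{0, 1, 3, 4, 5, 6, 7, 10, 12}

1 on a → {5}.
4 on a → {7}.
12 on a → {3, 10}.
No a-transition from 0, 2, 5, 7.
Union after reading a: {3, 5, 7, 10}.
Now take the epsilon-closure:
From 5 via epsilon: add 12.
From 7 via epsilon: add 1.
From 10 via epsilon: add 6.
From 1 via epsilon: add 4.
From 4 via epsilon: add 0.
No new states can be added; the closed set is {0, 1, 3, 4, 5, 6, 7, 10, 12}.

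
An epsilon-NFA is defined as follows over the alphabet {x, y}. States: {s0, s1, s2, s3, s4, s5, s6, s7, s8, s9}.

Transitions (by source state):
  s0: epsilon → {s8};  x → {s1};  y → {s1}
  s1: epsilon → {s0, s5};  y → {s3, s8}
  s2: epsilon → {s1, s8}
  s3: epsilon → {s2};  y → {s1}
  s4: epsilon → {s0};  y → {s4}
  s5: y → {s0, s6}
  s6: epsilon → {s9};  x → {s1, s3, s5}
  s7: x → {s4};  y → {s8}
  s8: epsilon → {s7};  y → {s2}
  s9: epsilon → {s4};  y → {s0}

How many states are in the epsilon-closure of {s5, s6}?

7

Start with {s5, s6}.
From s6 via epsilon: add s9.
From s9 via epsilon: add s4.
From s4 via epsilon: add s0.
From s0 via epsilon: add s8.
From s8 via epsilon: add s7.
epsilon-closure = {s0, s4, s5, s6, s7, s8, s9}, which has 7 states.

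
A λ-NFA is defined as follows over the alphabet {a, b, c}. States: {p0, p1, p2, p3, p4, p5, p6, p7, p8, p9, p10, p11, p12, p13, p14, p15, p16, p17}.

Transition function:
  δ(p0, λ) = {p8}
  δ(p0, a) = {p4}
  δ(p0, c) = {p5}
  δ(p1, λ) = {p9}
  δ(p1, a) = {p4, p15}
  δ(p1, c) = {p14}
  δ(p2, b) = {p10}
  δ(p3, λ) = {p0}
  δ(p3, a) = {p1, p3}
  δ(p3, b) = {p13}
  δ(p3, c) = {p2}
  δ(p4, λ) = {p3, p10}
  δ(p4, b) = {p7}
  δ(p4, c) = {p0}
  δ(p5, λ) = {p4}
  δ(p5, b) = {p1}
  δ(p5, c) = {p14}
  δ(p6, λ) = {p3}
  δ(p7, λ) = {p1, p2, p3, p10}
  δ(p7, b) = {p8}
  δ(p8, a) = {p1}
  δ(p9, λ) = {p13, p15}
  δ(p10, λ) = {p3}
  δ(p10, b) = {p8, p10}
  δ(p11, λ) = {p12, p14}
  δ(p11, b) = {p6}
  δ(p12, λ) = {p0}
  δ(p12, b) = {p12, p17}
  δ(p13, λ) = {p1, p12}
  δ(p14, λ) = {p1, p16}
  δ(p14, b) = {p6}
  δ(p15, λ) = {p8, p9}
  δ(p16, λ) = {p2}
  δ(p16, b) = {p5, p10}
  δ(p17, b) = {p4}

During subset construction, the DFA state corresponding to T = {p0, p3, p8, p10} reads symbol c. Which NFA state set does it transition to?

{p0, p2, p3, p4, p5, p8, p10}

p0 on c → {p5}.
p3 on c → {p2}.
No c-transition from p8, p10.
Union after reading c: {p2, p5}.
Now take the λ-closure:
From p5 via λ: add p4.
From p4 via λ: add p3, p10.
From p3 via λ: add p0.
From p0 via λ: add p8.
No new states can be added; the closed set is {p0, p2, p3, p4, p5, p8, p10}.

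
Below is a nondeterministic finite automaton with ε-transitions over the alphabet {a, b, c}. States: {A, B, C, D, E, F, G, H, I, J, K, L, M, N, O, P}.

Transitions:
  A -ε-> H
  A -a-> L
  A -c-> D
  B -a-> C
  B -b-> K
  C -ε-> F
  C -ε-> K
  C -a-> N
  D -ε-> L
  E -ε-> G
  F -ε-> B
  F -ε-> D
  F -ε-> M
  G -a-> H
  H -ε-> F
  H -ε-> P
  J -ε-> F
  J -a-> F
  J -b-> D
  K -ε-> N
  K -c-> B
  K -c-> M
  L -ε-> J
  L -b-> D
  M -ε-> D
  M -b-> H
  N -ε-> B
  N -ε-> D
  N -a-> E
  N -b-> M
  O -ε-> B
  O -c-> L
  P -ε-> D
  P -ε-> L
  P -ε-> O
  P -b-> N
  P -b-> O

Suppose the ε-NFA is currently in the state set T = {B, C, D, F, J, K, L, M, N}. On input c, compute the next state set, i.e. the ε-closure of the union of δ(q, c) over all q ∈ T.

{B, D, F, J, L, M}

K on c → {B, M}.
No c-transition from B, C, D, F, J, L, M, N.
Union after reading c: {B, M}.
Now take the ε-closure:
From M via ε: add D.
From D via ε: add L.
From L via ε: add J.
From J via ε: add F.
No new states can be added; the closed set is {B, D, F, J, L, M}.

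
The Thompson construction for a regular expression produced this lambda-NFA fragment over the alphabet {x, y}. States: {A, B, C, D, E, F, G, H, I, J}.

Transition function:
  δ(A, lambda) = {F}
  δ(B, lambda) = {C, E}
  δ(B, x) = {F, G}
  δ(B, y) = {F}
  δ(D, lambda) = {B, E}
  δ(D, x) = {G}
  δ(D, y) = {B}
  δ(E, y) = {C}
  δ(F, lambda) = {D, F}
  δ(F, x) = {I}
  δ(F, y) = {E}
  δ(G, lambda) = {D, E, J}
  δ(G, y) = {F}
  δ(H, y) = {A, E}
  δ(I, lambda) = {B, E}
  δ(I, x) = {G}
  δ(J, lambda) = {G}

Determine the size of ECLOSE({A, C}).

Start with {A, C}.
From A via lambda: add F.
From F via lambda: add D.
From D via lambda: add B, E.
lambda-closure = {A, B, C, D, E, F}, which has 6 states.

6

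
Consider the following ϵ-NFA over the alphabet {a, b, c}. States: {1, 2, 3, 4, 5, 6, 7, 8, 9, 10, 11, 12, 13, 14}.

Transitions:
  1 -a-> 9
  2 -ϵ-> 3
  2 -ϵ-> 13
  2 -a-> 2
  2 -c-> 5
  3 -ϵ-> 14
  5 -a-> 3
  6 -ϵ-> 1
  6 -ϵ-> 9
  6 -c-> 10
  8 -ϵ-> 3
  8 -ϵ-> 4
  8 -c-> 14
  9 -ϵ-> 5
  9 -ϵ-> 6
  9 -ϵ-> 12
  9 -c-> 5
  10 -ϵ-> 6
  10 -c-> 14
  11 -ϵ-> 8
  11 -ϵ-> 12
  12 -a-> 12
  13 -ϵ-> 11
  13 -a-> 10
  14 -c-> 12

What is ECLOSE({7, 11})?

{3, 4, 7, 8, 11, 12, 14}

Start with {7, 11}.
From 11 via ϵ: add 8, 12.
From 8 via ϵ: add 3, 4.
From 3 via ϵ: add 14.
No new states can be added; the closed set is {3, 4, 7, 8, 11, 12, 14}.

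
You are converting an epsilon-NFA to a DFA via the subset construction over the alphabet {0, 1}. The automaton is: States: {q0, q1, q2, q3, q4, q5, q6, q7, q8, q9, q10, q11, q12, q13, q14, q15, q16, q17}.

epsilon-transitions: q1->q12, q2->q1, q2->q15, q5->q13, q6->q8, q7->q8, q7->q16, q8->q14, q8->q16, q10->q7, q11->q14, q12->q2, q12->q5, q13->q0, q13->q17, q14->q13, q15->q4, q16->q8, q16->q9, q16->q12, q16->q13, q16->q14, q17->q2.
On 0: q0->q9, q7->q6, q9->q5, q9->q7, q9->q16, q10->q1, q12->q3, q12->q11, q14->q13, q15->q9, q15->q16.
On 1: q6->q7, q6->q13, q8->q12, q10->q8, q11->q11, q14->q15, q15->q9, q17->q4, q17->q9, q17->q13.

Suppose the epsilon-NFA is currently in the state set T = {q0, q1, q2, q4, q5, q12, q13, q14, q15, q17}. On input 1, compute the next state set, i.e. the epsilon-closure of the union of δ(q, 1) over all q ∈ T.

q14 on 1 → {q15}.
q15 on 1 → {q9}.
q17 on 1 → {q4, q9, q13}.
No 1-transition from q0, q1, q2, q4, q5, q12, q13.
Union after reading 1: {q4, q9, q13, q15}.
Now take the epsilon-closure:
From q13 via epsilon: add q0, q17.
From q17 via epsilon: add q2.
From q2 via epsilon: add q1.
From q1 via epsilon: add q12.
From q12 via epsilon: add q5.
No new states can be added; the closed set is {q0, q1, q2, q4, q5, q9, q12, q13, q15, q17}.

{q0, q1, q2, q4, q5, q9, q12, q13, q15, q17}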